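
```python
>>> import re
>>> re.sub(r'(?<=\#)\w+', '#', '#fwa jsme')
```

The `(?=…)`/`(?<=…)` assertion just peeks at neighbouring text; it doesn't advance the match position.
Matches: at [1:4] → 'fwa'.
`sub` substitutes '#' at each match site.

'## jsme'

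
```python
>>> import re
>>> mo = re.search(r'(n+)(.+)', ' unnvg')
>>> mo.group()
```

The pattern matches one or more of a literal 'n' (captured); then one or more of any character (captured).
`search` walks the string left to right and returns the first match it finds.
The match spans [2:6] → 'nnvg'.
Captured: group 1 = 'nn', group 2 = 'vg'.

'nnvg'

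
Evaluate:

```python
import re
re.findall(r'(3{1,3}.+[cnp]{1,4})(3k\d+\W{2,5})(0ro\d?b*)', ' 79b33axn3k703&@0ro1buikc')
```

Pattern: 1 to 3 of a literal '3', then one or more of any character, then 1 to 4 of one of [cnp] (captured); then the literal '3k', then one or more of a digit, then 2 to 5 of a non-word character (captured); then the literal '0ro', then optionally a digit, then zero or more of the literal 'b' (captured).
Scanning left to right: at [4:21] match '33axn3k703&@0ro1b', groups = ('33axn', '3k703&@', '0ro1b').
3 groups means the one result is a tuple of 3 captured strings — 1 here.

[('33axn', '3k703&@', '0ro1b')]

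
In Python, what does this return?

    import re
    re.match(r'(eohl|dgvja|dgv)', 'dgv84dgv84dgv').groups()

The match spans [0:3] → 'dgv'.
Captured: group 1 = 'dgv'.

('dgv',)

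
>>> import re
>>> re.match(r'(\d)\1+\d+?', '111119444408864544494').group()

'111119'

`\1` has to match the exact text group 1 already captured.
`match` is anchored at position 0; if the pattern doesn't fit there, it returns None.
The match spans [0:6] → '111119'.
Captured: group 1 = '1'.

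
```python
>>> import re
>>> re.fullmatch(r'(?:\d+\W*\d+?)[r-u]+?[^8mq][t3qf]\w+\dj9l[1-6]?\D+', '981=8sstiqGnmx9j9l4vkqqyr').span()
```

(0, 25)

`re.fullmatch` requires the pattern to consume the entire string.
The match spans [0:25] → '981=8sstiqGnmx9j9l4vkqqyr'.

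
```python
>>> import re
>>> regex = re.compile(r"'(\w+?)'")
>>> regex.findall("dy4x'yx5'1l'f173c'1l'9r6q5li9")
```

Matches: at [4:9] match "'yx5'", group 1 = 'yx5'; at [11:18] match "'f173c'", group 1 = 'f173c'.
One capturing group, so `findall` returns just the captured substring from each match — 2 in all.

['yx5', 'f173c']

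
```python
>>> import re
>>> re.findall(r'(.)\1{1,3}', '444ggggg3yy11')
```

['4', 'g', 'y', '1']

The backreference `\1` re-matches whatever the first group consumed, character for character.
Walking the string: at [0:3] match '444', group 1 = '4'; at [3:7] match 'gggg', group 1 = 'g'; at [9:11] match 'yy', group 1 = 'y'; at [11:13] match '11', group 1 = '1'.
With a single group, `findall` returns only what that group captured — 4 items.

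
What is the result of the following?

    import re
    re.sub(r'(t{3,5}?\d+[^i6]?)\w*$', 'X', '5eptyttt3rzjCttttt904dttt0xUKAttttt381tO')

'5eptyX'

Pattern: 3 to 5 of the literal 't' (lazy), then one or more of a digit, then optionally any character except [i6] (captured); then zero or more of a word character; then anchored at the end.
Matches: at [5:40] → 'ttt3rzjCttttt904dttt0xUKAttttt381tO'.
Every occurrence is swapped for 'X'.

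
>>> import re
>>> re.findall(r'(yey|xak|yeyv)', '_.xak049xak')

['xak', 'xak']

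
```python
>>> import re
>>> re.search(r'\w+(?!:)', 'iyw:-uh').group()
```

A negative assertion filters positions out without eating any characters.
`search` walks the string left to right and returns the first match it finds.
The match spans [0:2] → 'iy'.

'iy'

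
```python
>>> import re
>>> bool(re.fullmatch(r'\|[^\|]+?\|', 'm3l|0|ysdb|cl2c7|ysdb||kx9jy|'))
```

`re.fullmatch` is like wrapping the pattern in `^…$` (in single-line mode).
Here there's no way to consume every character, so the call returns None, and `bool(None)` is False.

False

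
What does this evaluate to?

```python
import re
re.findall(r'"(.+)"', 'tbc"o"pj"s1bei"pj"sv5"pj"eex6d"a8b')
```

Walking the string: at [3:31] match '"o"pj"s1bei"pj"sv5"pj"eex6d"', group 1 = 'o"pj"s1bei"pj"sv5"pj"eex6d'.
`findall` collects group 1 from the one match (1 total).

['o"pj"s1bei"pj"sv5"pj"eex6d']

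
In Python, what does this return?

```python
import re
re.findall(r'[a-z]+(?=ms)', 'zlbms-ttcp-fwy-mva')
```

Because the assertion is zero-width, the text it checks is not consumed and won't appear in the result.
With no groups in the pattern, `findall` gives back each whole match — 1 here.

['zlb']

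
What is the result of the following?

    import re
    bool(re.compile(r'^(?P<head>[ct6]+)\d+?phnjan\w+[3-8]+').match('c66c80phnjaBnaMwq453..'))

False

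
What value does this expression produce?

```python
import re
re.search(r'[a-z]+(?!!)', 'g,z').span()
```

(0, 1)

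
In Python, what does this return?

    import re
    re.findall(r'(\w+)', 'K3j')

One capturing group, so `findall` returns just the captured substring from the one match — 1 in all.

['K3j']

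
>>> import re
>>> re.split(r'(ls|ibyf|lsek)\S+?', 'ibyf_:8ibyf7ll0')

['', 'ibyf', ':8', 'ibyf', 'll0']

`re.split` interleaves the captured-group text with the surrounding fragments.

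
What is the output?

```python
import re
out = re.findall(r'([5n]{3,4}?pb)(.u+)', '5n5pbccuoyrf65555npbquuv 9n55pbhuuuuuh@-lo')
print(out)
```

This matches 3 to 4 of one of [5n] (lazy), then the literal 'pb' (captured); then any character, then one or more of a literal 'u' (captured).
Scanning left to right: at [14:23] match '555npbquu', groups = ('555npb', 'quu'); at [26:37] match 'n55pbhuuuuu', groups = ('n55pb', 'huuuuu').
With 2 capturing groups, `findall` returns a 2-tuple per match.

[('555npb', 'quu'), ('n55pb', 'huuuuu')]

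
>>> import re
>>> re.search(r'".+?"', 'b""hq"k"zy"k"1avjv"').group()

Lazy quantifiers expand one character at a time until the remainder of the pattern can match.
`re.search` tries every starting position until one works.
The match spans [1:6] → '""hq"'.

'""hq"'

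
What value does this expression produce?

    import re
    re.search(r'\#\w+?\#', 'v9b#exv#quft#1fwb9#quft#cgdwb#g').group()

'#exv#'

`re.search` tries every starting position until one works.
The match spans [3:8] → '#exv#'.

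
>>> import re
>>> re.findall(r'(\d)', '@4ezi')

Pattern: a digit (captured).
Walking the string: at [1:2] match '4', group 1 = '4'.
Because there's exactly one group, `findall` drops the full match and keeps group 1 from the one hit.

['4']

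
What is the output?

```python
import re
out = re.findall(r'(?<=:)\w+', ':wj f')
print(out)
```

Because the assertion is zero-width, the text it checks is not consumed and won't appear in the result.
Walking the string: at [1:3] → 'wj'.
No capturing groups, so `findall` returns the 1 full match string.

['wj']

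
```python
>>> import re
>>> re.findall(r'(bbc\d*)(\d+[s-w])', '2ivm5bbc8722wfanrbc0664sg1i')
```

[('bbc872', '2w')]

The pattern matches the literal 'bbc', then zero or more of a digit (captured); then one or more of a digit, then a character in [s-w] (captured).
2 groups means the one result is a tuple of 2 captured strings — 1 here.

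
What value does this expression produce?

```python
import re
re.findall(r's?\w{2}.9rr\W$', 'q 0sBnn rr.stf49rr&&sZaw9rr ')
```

The pattern matches optionally the literal 's', then exactly 2 of a word character, then any character; then the literal '9rr', then a non-word character; then anchored at the end.
No capturing groups, so `findall` returns the 1 full match string.

['sZaw9rr ']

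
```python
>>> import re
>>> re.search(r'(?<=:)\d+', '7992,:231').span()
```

Because the assertion is zero-width, the text it checks is not consumed and won't appear in the result.
The match spans [6:9] → '231'.

(6, 9)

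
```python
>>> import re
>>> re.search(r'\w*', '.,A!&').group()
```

''

Pattern: zero or more of a word character.
`re.search` scans for the first position where the pattern succeeds.
The match spans [0:0] → ''.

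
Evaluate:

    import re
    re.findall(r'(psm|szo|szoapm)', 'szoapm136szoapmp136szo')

['szo', 'szo', 'szo']

Branches in `(...|...)` are attempted left-to-right; the first branch that allows the whole pattern to succeed is taken.
Scanning left to right: at [0:3] match 'szo', group 1 = 'szo'; at [9:12] match 'szo', group 1 = 'szo'; at [19:22] match 'szo', group 1 = 'szo'.
One capturing group, so `findall` returns just the captured substring from each match — 3 in all.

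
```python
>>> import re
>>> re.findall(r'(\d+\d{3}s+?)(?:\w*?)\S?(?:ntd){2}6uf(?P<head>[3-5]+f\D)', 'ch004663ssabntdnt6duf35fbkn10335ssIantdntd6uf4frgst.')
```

This matches one or more of a digit, then exactly 3 of a digit, then one or more of a literal 's' (lazy) (captured); then zero or more of a word character (lazy) (non-capturing group); then optionally a non-whitespace character, then the literal 'ntd' repeated 2 times, then the literal '6uf'; then one or more of a character in [3-5], then the literal 'f', then a non-digit (captured as 'head').
A non-greedy quantifier consumes as few characters as it can — just enough that the remainder of the pattern still matches from where it stops; whatever follows it matches normally.
Matches: at [2:48] match '004663ssabntdnt6duf35fbkn10335ssIantdntd6uf4fr', groups = ('004663s', '4fr').
`findall` packs the 2 group values into a tuple for every match.

[('004663s', '4fr')]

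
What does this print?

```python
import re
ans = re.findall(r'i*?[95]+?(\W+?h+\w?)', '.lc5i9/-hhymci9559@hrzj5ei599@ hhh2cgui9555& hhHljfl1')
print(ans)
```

Pattern: zero or more of the literal 'i' (lazy), then one or more of one of [95] (lazy); then one or more of a non-word character (lazy), then one or more of a literal 'h', then optionally a word character (captured).
`findall` collects group 1 from each match (4 total).

['/-hhy', '@hr', '@ hhh2', '& hhH']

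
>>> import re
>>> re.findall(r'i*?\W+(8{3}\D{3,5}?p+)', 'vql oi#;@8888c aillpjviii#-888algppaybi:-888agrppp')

['888algpp', '888agrppp']

`findall` collects group 1 from each match (2 total).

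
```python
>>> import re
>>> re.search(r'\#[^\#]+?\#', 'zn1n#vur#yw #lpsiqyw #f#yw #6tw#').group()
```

`re.search` scans for the first position where the pattern succeeds.
The match spans [4:9] → '#vur#'.

'#vur#'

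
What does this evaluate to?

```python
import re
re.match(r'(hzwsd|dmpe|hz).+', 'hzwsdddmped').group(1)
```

'hzwsd'

The match spans [0:11] → 'hzwsdddmped'.
Captured: group 1 = 'hzwsd'.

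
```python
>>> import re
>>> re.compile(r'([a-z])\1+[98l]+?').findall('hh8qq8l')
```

['h', 'q']

`\1` is not a pattern — it's the concrete string captured by group 1, re-applied verbatim.
Matches: at [0:3] match 'hh8', group 1 = 'h'; at [3:6] match 'qq8', group 1 = 'q'.
Because there's exactly one group, `findall` drops the full match and keeps group 1 from each hit.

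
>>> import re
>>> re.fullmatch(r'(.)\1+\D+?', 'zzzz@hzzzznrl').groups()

('z',)

The match spans [0:13] → 'zzzz@hzzzznrl'.
Captured: group 1 = 'z'.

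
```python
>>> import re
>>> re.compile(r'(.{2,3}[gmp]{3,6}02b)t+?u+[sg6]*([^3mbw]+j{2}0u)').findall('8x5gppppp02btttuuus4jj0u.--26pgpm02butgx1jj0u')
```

[('8x5gppppp02b', '4jj0u')]

This matches 2 to 3 of any character, then 3 to 6 of one of [gmp], then the literal '02b' (captured); then one or more of a literal 't' (lazy), then one or more of the literal 'u', then zero or more of one of [sg6]; then one or more of any character except [3mbw], then exactly 2 of a literal 'j', then the literal '0u' (captured).
Scanning left to right: at [0:24] match '8x5gppppp02btttuuus4jj0u', groups = ('8x5gppppp02b', '4jj0u').
Multiple groups make `findall` return tuples — one 2-tuple for the one match.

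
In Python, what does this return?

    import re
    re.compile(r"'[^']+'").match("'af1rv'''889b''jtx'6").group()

"'af1rv'"

With `match`, the pattern is implicitly anchored at the beginning.
The match spans [0:7] → "'af1rv'".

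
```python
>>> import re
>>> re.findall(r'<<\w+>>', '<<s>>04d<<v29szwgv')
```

`findall` yields the raw match text (1 of them) because the pattern has no groups.

['<<s>>']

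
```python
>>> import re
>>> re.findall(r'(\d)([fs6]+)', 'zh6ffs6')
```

[('6', 'ffs6')]

Pattern: a digit (captured); then one or more of one of [fs6] (captured).
Walking the string: at [2:7] match '6ffs6', groups = ('6', 'ffs6').
2 groups means the one result is a tuple of 2 captured strings — 1 here.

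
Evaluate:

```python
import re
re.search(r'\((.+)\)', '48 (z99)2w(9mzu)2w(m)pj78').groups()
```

('z99)2w(9mzu)2w(m',)

`re.search` scans for the first position where the pattern succeeds.
The match spans [3:21] → '(z99)2w(9mzu)2w(m)'.
Captured: group 1 = 'z99)2w(9mzu)2w(m'.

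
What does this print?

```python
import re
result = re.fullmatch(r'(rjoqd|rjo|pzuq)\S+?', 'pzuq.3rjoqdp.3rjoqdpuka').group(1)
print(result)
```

pzuq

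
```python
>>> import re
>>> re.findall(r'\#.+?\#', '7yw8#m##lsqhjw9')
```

['#m#']

Walking the string: at [4:7] → '#m#'.
No capturing groups, so `findall` returns the 1 full match string.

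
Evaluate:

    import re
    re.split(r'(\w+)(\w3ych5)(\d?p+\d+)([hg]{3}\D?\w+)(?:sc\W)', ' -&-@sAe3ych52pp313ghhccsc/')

[' -&-@', 'sA', 'e3ych5', '2pp313', 'ghhcc', '']

Pattern: one or more of a word character (captured); then a word character, then the literal '3y', then the literal 'ch5' (captured); then optionally a digit, then one or more of the literal 'p', then one or more of a digit (captured); then exactly 3 of one of [hg], then optionally a non-digit, then one or more of a word character (captured); then the literal 'sc', then a non-word character (non-capturing group).
Matches to split on: at [5:27] → 'sAe3ych52pp313ghhccsc/'.
`re.split` interleaves the captured-group text with the surrounding fragments.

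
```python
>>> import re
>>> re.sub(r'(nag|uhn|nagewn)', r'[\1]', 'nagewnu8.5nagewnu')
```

'[nag]ewnu8.5[nag]ewnu'

The regex engine tests alternatives in the order written; an earlier branch that matches wins even if a later one would match more.
Matches: at [0:3] → 'nag'; at [10:13] → 'nag'.
`\1` in the replacement pulls in group 1's text for each match.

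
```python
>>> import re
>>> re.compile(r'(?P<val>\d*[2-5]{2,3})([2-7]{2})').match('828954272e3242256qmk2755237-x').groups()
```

('8289542', '72')

The pattern matches zero or more of a digit, then 2 to 3 of a character in [2-5] (captured as 'val'); then exactly 2 of a character in [2-7] (captured).
With `match`, the pattern is implicitly anchored at the beginning.
The match spans [0:9] → '828954272'.
Captured: group 1 = '8289542', group 2 = '72'.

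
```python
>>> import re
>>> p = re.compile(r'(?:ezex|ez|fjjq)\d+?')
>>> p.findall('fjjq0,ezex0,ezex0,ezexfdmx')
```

['fjjq0', 'ezex0', 'ezex0']

Scanning left to right: at [0:5] → 'fjjq0'; at [6:11] → 'ezex0'; at [12:17] → 'ezex0'.
Since nothing is captured, `findall` lists the 3 matched substrings directly.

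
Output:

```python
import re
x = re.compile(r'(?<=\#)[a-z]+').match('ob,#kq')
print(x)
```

Lookahead/lookbehind check context without consuming it, so the matched span excludes the asserted characters.
`match` is anchored at position 0; if the pattern doesn't fit there, it returns None.
Here position 0 doesn't satisfy it, so the call returns None.

None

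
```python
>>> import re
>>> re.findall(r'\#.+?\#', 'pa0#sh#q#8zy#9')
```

['#sh#', '#8zy#']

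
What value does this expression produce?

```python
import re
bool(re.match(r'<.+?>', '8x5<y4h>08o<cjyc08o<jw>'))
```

`match` is anchored at position 0; if the pattern doesn't fit there, it returns None.
Here the pattern fails at index 0, so the call returns None, and `bool(None)` is False.

False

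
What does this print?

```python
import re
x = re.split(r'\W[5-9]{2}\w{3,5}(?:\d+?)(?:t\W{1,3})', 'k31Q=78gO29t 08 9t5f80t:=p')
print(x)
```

The string is cut at each match, leaving 2 pieces.

['k31Q', '08 9t5f80t:=p']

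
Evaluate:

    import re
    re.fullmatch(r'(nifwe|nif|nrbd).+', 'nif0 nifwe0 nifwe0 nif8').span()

`re.fullmatch` requires the pattern to consume the entire string.
The match spans [0:23] → 'nif0 nifwe0 nifwe0 nif8'.

(0, 23)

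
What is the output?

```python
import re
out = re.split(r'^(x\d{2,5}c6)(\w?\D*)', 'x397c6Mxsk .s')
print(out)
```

Pattern: anchored at the start of the string; then a literal 'x', then 2 to 5 of a digit, then the literal 'c6' (captured); then optionally a word character, then zero or more of a non-digit (captured).
Matches to split on: at [0:13] → 'x397c6Mxsk .s'.
With a capturing group present, the delimiter's captured portion is kept in the result list.

['', 'x397c6', 'Mxsk .s', '']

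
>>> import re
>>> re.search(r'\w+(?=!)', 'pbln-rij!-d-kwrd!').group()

'rij'

Lookahead/lookbehind check context without consuming it, so the matched span excludes the asserted characters.
The match spans [5:8] → 'rij'.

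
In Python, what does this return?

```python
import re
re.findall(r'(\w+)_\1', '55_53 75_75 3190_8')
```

['5', '75']

A backreference is literal: `\1` must see the identical characters the first group matched.
`findall` collects group 1 from each match (2 total).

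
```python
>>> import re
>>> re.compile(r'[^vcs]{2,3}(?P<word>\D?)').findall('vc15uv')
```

['v']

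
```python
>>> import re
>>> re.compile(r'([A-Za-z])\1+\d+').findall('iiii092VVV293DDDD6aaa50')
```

A backreference is literal: `\1` must see the identical characters the first group matched.
Scanning left to right: at [0:7] match 'iiii092', group 1 = 'i'; at [7:13] match 'VVV293', group 1 = 'V'; at [13:18] match 'DDDD6', group 1 = 'D'; at [18:23] match 'aaa50', group 1 = 'a'.
`findall` collects group 1 from each match (4 total).

['i', 'V', 'D', 'a']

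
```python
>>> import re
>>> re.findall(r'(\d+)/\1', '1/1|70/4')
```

After group 1 captures some text, `\1` only succeeds where that same text appears again.
One capturing group, so `findall` returns just the captured substring from the one match — 1 in all.

['1']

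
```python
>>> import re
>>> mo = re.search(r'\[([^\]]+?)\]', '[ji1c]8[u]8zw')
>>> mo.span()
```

The match spans [0:6] → '[ji1c]'.

(0, 6)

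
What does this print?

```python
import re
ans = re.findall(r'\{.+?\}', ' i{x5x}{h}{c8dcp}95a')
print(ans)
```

['{x5x}', '{h}', '{c8dcp}']

Walking the string: at [2:7] → '{x5x}'; at [7:10] → '{h}'; at [10:17] → '{c8dcp}'.
Since nothing is captured, `findall` lists the 3 matched substrings directly.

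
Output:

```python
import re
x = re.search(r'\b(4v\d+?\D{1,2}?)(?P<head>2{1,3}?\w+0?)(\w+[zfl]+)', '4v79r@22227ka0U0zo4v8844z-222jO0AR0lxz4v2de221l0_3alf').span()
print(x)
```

Pattern: a word boundary (`\b`, zero-width); then the literal '4v', then one or more of a digit (lazy), then 1 to 2 of a non-digit (lazy) (captured); then 1 to 3 of a literal '2' (lazy), then one or more of a word character, then optionally the literal '0' (captured as 'head'); then one or more of a word character, then one or more of one of [zfl] (captured).
`re.search` tries every starting position until one works.
The match spans [0:25] → '4v79r@22227ka0U0zo4v8844z'.
Captured: group 1 = '4v79r@', group 2 = '22227ka0U0zo4v884', group 3 = '4z'.

(0, 25)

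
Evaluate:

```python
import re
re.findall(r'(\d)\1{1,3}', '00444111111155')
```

['0', '4', '1', '1', '5']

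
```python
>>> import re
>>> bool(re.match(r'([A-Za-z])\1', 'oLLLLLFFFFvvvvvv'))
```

`re.match` only tries the pattern at the start of the string.
Here position 0 doesn't satisfy it, so the call returns None, and `bool(None)` is False.

False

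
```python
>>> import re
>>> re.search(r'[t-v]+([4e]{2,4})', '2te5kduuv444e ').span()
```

(6, 13)

Pattern: one or more of a character in [t-v]; then 2 to 4 of one of [4e] (captured).
`re.search` tries every starting position until one works.
The match spans [6:13] → 'uuv444e'.
Captured: group 1 = '444e'.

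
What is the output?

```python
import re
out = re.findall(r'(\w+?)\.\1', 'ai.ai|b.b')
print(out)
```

['ai', 'b']

The backreference `\1` re-matches whatever the first group consumed, character for character.
Scanning left to right: at [0:5] match 'ai.ai', group 1 = 'ai'; at [6:9] match 'b.b', group 1 = 'b'.
With a single group, `findall` returns only what that group captured — 2 items.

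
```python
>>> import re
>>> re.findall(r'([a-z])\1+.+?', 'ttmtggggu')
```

['t', 'g']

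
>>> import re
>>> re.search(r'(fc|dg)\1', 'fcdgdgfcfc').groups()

('dg',)

`\1` is not a pattern — it's the concrete string captured by group 1, re-applied verbatim.
`search` walks the string left to right and returns the first match it finds.
The match spans [2:6] → 'dgdg'.
Captured: group 1 = 'dg'.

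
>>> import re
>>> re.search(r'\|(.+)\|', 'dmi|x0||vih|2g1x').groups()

('x0||vih',)

`re.search` scans for the first position where the pattern succeeds.
The match spans [3:12] → '|x0||vih|'.
Captured: group 1 = 'x0||vih'.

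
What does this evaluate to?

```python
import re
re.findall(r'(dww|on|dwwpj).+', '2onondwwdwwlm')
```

['on']

Scanning left to right: at [1:13] match 'onondwwdwwlm', group 1 = 'on'.
One capturing group, so `findall` returns just the captured substring from the one match — 1 in all.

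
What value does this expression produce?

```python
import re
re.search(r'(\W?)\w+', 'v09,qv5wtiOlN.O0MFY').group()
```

Pattern: optionally a non-word character (captured); then one or more of a word character.
`re.search` scans for the first position where the pattern succeeds.
The match spans [0:3] → 'v09'.
Captured: group 1 = ''.

'v09'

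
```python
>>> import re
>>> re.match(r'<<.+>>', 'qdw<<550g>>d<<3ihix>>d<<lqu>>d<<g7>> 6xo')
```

None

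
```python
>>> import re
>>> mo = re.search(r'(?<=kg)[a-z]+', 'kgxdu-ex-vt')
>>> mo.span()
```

Lookahead/lookbehind check context without consuming it, so the matched span excludes the asserted characters.
The match spans [2:5] → 'xdu'.

(2, 5)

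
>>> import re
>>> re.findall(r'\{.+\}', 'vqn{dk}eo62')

['{dk}']

With no groups in the pattern, `findall` gives back each whole match — 1 here.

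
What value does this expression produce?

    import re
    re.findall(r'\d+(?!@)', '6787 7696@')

['6787', '769']

The negative lookaround is zero-width — it rules out positions where the adjacent text would match, without consuming anything.
Walking the string: at [0:4] → '6787'; at [5:8] → '769'.
With no groups in the pattern, `findall` gives back each whole match — 2 here.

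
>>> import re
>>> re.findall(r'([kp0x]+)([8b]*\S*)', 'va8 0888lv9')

2 groups means the one result is a tuple of 2 captured strings — 1 here.

[('0', '888lv9')]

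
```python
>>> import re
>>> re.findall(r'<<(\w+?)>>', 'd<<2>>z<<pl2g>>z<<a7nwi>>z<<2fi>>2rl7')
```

['2', 'pl2g', 'a7nwi', '2fi']

Matches: at [1:6] match '<<2>>', group 1 = '2'; at [7:15] match '<<pl2g>>', group 1 = 'pl2g'; at [16:25] match '<<a7nwi>>', group 1 = 'a7nwi'; at [26:33] match '<<2fi>>', group 1 = '2fi'.
`findall` collects group 1 from each match (4 total).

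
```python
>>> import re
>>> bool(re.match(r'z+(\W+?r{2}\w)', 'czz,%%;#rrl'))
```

The pattern matches one or more of a literal 'z'; then one or more of a non-word character (lazy), then exactly 2 of the literal 'r', then a word character (captured).
`match` is anchored at position 0; if the pattern doesn't fit there, it returns None.
Here the pattern fails at index 0, so the call returns None, and `bool(None)` is False.

False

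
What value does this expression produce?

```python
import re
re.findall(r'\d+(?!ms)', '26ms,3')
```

A negative assertion filters positions out without eating any characters.
`findall` yields the raw match text (2 of them) because the pattern has no groups.

['2', '3']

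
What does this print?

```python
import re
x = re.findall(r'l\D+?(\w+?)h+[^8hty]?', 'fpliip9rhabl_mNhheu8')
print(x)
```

One capturing group, so `findall` returns just the captured substring from each match — 2 in all.

['ip9r', 'mN']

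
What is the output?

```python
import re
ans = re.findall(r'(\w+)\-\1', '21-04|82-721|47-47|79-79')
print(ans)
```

After group 1 captures some text, `\1` only succeeds where that same text appears again.
With a single group, `findall` returns only what that group captured — 2 items.

['47', '79']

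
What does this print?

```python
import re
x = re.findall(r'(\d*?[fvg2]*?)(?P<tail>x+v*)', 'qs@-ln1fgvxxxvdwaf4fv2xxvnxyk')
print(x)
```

[('1fgv', 'xxxv'), ('4fv2', 'xxv'), ('', 'x')]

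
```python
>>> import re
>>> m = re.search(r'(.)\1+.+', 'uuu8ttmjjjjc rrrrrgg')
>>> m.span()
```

(0, 20)

`\1` has to match the exact text group 1 already captured.
The match spans [0:20] → 'uuu8ttmjjjjc rrrrrgg'.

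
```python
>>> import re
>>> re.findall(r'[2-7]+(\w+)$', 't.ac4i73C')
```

['i73C']

This matches one or more of a character in [2-7]; then one or more of a word character (captured); then anchored at the end.
Matches: at [4:9] match '4i73C', group 1 = 'i73C'.
Because there's exactly one group, `findall` drops the full match and keeps group 1 from the one hit.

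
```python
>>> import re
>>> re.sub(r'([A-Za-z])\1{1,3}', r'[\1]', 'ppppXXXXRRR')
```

The backreference `\1` re-matches whatever the first group consumed, character for character.
Each match is replaced using the text its own group 1 captured.

'[p][X][R]'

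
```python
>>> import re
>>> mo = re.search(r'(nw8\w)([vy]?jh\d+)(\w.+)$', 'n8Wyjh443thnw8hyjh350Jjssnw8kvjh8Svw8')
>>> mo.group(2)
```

'yjh350'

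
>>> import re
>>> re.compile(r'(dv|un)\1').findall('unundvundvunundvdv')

['un', 'un', 'dv']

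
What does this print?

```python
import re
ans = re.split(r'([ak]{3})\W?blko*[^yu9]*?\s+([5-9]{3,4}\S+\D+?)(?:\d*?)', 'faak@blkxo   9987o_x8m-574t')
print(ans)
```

The pattern matches exactly 3 of one of [ak] (captured); then optionally a non-word character, then the literal 'blk', then zero or more of the literal 'o'; then zero or more of any character except [yu9] (lazy), then one or more of whitespace; then 3 to 4 of a character in [5-9], then one or more of a non-whitespace character, then one or more of a non-digit (lazy) (captured); then zero or more of a digit (lazy) (non-capturing group).
Matches to split on: at [1:27] → 'aak@blkxo   9987o_x8m-574t'.
Because the pattern has a capturing group, `split` also inserts each captured text between the pieces.

['f', 'aak', '9987o_x8m-574t', '']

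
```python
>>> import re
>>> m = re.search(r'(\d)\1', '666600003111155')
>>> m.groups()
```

After group 1 captures some text, `\1` only succeeds where that same text appears again.
`search` walks the string left to right and returns the first match it finds.
The match spans [0:2] → '66'.
Captured: group 1 = '6'.

('6',)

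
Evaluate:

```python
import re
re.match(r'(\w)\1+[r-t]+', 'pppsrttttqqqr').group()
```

'pppsrtttt'

`match` is anchored at position 0; if the pattern doesn't fit there, it returns None.
The match spans [0:9] → 'pppsrtttt'.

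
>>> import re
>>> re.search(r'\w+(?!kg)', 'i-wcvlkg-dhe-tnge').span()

(0, 1)

The negative lookahead/lookbehind blocks any match where the forbidden context is present.
`re.search` scans for the first position where the pattern succeeds.
The match spans [0:1] → 'i'.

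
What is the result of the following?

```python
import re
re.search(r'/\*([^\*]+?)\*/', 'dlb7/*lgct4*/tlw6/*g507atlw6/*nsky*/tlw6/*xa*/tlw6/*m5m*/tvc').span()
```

(4, 13)

`re.search` scans for the first position where the pattern succeeds.
The match spans [4:13] → '/*lgct4*/'.
Captured: group 1 = 'lgct4'.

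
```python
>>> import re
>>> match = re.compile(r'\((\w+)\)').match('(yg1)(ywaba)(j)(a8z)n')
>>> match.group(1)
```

The match spans [0:5] → '(yg1)'.
Captured: group 1 = 'yg1'.

'yg1'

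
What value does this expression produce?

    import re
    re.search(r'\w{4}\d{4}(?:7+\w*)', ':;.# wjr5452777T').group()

The match spans [5:16] → 'wjr5452777T'.

'wjr5452777T'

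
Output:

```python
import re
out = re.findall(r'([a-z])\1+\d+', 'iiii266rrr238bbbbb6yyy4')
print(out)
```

A backreference is literal: `\1` must see the identical characters the first group matched.
With a single group, `findall` returns only what that group captured — 4 items.

['i', 'r', 'b', 'y']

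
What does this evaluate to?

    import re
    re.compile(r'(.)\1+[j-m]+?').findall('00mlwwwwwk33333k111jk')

['0', 'w', '3', '1']

A backreference is literal: `\1` must see the identical characters the first group matched.
One capturing group, so `findall` returns just the captured substring from each match — 4 in all.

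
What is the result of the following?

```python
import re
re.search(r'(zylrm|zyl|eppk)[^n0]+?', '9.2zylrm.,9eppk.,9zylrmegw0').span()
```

(3, 9)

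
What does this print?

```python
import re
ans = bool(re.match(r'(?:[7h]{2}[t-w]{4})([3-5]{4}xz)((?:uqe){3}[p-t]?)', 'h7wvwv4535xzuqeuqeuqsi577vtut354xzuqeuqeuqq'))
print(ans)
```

`match` is anchored at position 0; if the pattern doesn't fit there, it returns None.
Here the pattern fails at index 0, so the call returns None, and `bool(None)` is False.

False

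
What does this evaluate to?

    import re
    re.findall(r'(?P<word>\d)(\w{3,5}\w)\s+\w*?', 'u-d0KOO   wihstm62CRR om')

[('6', '2CRR')]

The pattern matches a digit (captured as 'word'); then 3 to 5 of a word character, then a word character (captured); then one or more of whitespace, then zero or more of a word character (lazy).
Multiple groups make `findall` return tuples — one 2-tuple for the one match.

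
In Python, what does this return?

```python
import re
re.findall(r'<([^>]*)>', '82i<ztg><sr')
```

['ztg']

Scanning left to right: at [3:8] match '<ztg>', group 1 = 'ztg'.
With a single group, `findall` returns only what that group captured — 1 item.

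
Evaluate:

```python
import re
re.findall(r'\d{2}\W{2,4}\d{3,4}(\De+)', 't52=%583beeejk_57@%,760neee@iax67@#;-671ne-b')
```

['beee', 'neee', 'ne']

This matches exactly 2 of a digit, then 2 to 4 of a non-word character, then 3 to 4 of a digit; then a non-digit, then one or more of a literal 'e' (captured).
Scanning left to right: at [1:12] match '52=%583beee', group 1 = 'beee'; at [15:27] match '57@%,760neee', group 1 = 'neee'; at [31:42] match '67@#;-671ne', group 1 = 'ne'.
With a single group, `findall` returns only what that group captured — 3 items.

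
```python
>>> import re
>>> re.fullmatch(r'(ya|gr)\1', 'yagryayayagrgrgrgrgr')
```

After group 1 captures some text, `\1` only succeeds where that same text appears again.
`fullmatch` succeeds only if the pattern covers the string from start to end.
Here the pattern can't cover the whole string, so the call returns None.

None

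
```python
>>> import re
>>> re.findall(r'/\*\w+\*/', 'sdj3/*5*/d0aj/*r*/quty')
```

['/*5*/', '/*r*/']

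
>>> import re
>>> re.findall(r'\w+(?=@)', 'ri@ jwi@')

Because the assertion is zero-width, the text it checks is not consumed and won't appear in the result.
No capturing groups, so `findall` returns the 2 full match strings.

['ri', 'jwi']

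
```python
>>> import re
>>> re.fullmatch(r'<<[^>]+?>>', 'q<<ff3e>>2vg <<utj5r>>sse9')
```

`fullmatch` succeeds only if the pattern covers the string from start to end.
Here the string isn't matched end-to-end, so the call returns None.

None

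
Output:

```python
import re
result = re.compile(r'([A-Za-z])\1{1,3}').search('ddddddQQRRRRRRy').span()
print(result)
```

A backreference is literal: `\1` must see the identical characters the first group matched.
Unlike `match`, `search` isn't anchored — it looks for the pattern anywhere in the string.
The match spans [0:4] → 'dddd'.
Captured: group 1 = 'd'.

(0, 4)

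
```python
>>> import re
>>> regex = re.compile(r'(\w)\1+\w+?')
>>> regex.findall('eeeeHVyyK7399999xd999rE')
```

The backreference `\1` re-matches whatever the first group consumed, character for character.
One capturing group, so `findall` returns just the captured substring from each match — 4 in all.

['e', 'y', '9', '9']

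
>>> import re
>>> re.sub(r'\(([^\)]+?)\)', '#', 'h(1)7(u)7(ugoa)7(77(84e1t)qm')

'h#7#7#7#qm'

Matches: at [1:4] → '(1)'; at [5:8] → '(u)'; at [9:15] → '(ugoa)'; at [16:26] → '(77(84e1t)'.
`sub` substitutes '#' at each match site.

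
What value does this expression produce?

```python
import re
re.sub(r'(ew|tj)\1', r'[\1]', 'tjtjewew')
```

A backreference is literal: `\1` must see the identical characters the first group matched.
`\1` in the replacement pulls in group 1's text for each match.

'[tj][ew]'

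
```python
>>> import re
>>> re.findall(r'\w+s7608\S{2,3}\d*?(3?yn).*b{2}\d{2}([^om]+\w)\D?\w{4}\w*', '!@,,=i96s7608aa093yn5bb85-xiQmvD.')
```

Lazy quantifiers expand one character at a time until the remainder of the pattern can match.
Multiple groups make `findall` return tuples — one 2-tuple for the one match.

[('3yn', '-xi')]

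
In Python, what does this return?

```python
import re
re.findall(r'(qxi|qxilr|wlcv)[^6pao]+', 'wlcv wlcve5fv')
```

['wlcv']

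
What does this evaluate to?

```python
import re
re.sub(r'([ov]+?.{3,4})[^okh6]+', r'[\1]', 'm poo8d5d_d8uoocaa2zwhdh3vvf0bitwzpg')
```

'm p[oo8d5][oocaa]hdh3[vvf0b]'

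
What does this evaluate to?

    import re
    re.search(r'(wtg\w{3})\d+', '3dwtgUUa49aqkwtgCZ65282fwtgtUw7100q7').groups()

('wtgUUa',)

This matches the literal 'wtg', then exactly 3 of a word character (captured); then one or more of a digit.
`search` walks the string left to right and returns the first match it finds.
The match spans [2:10] → 'wtgUUa49'.
Captured: group 1 = 'wtgUUa'.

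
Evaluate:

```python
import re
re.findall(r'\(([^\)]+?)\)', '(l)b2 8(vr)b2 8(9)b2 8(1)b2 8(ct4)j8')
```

['l', 'vr', '9', '1', 'ct4']

Walking the string: at [0:3] match '(l)', group 1 = 'l'; at [7:11] match '(vr)', group 1 = 'vr'; at [15:18] match '(9)', group 1 = '9'; at [22:25] match '(1)', group 1 = '1'; at [29:34] match '(ct4)', group 1 = 'ct4'.
Because there's exactly one group, `findall` drops the full match and keeps group 1 from each hit.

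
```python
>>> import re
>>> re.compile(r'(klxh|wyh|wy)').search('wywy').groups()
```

('wy',)

`search` walks the string left to right and returns the first match it finds.
The match spans [0:2] → 'wy'.
Captured: group 1 = 'wy'.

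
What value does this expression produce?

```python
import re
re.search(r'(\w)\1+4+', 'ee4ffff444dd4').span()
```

`\1` has to match the exact text group 1 already captured.
Unlike `match`, `search` isn't anchored — it looks for the pattern anywhere in the string.
The match spans [0:3] → 'ee4'.
Captured: group 1 = 'e'.

(0, 3)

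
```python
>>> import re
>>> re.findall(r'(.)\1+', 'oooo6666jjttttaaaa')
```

['o', '6', 'j', 't', 'a']

`\1` has to match the exact text group 1 already captured.
Walking the string: at [0:4] match 'oooo', group 1 = 'o'; at [4:8] match '6666', group 1 = '6'; at [8:10] match 'jj', group 1 = 'j'; at [10:14] match 'tttt', group 1 = 't'; at [14:18] match 'aaaa', group 1 = 'a'.
Because there's exactly one group, `findall` drops the full match and keeps group 1 from each hit.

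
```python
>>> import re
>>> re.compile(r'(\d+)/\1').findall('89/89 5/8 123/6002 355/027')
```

['89']

A backreference is literal: `\1` must see the identical characters the first group matched.
`findall` collects group 1 from the one match (1 total).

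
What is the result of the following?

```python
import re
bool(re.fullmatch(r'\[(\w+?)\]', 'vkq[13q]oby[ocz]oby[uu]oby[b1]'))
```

False

`re.fullmatch` is like wrapping the pattern in `^…$` (in single-line mode).
Here the pattern can't cover the whole string, so the call returns None, and `bool(None)` is False.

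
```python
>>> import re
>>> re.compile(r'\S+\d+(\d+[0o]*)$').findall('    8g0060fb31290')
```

['0']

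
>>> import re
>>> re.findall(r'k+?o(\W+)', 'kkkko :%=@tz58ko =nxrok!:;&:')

[' :%=@', ' =']

The pattern matches one or more of the literal 'k' (lazy), then a literal 'o'; then one or more of a non-word character (captured).
Scanning left to right: at [0:10] match 'kkkko :%=@', group 1 = ' :%=@'; at [14:18] match 'ko =', group 1 = ' ='.
With a single group, `findall` returns only what that group captured — 2 items.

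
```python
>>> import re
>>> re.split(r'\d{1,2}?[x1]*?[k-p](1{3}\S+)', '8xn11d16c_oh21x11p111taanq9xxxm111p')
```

This matches 1 to 2 of a digit (lazy), then zero or more of one of [x1] (lazy), then a character in [k-p]; then exactly 3 of the literal '1', then one or more of a non-whitespace character (captured).
Matches to split on: at [12:35] → '21x11p111taanq9xxxm111p'.
The group in the pattern means `split` returns the separators' captures alongside the pieces.

['8xn11d16c_oh', '111taanq9xxxm111p', '']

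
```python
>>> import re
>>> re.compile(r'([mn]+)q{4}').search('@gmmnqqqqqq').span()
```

The match spans [2:9] → 'mmnqqqq'.

(2, 9)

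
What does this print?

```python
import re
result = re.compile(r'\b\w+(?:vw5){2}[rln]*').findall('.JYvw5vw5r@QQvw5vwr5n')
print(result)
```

['JYvw5vw5r']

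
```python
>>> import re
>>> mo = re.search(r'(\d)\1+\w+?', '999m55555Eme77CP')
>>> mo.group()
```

The backreference `\1` re-matches whatever the first group consumed, character for character.
`re.search` tries every starting position until one works.
The match spans [0:4] → '999m'.
Captured: group 1 = '9'.

'999m'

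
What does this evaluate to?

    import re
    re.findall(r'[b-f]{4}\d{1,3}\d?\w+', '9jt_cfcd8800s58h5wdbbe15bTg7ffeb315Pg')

['cfcd8800s58h5wdbbe15bTg7ffeb315Pg']

The pattern matches exactly 4 of a character in [b-f], then 1 to 3 of a digit; then optionally a digit; then one or more of a word character.
Scanning left to right: at [4:37] → 'cfcd8800s58h5wdbbe15bTg7ffeb315Pg'.
`findall` yields the raw match text (1 of them) because the pattern has no groups.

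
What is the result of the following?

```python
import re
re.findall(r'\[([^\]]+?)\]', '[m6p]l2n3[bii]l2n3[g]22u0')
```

['m6p', 'bii', 'g']

Scanning left to right: at [0:5] match '[m6p]', group 1 = 'm6p'; at [9:14] match '[bii]', group 1 = 'bii'; at [18:21] match '[g]', group 1 = 'g'.
With a single group, `findall` returns only what that group captured — 3 items.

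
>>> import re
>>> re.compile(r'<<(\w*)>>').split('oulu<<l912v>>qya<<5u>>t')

Matches to split on: at [4:13] → '<<l912v>>'; at [16:22] → '<<5u>>'.
`re.split` interleaves the captured-group text with the surrounding fragments.

['oulu', 'l912v', 'qya', '5u', 't']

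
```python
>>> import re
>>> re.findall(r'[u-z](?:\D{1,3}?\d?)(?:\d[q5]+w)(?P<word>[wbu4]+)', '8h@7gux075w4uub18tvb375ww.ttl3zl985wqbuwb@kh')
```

['4uub', 'w']

One capturing group, so `findall` returns just the captured substring from each match — 2 in all.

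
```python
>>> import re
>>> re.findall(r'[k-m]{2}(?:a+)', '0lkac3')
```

Pattern: exactly 2 of a character in [k-m]; then one or more of a literal 'a' (non-capturing group).
Scanning left to right: at [1:4] → 'lka'.
`findall` yields the raw match text (1 of them) because the pattern has no groups.

['lka']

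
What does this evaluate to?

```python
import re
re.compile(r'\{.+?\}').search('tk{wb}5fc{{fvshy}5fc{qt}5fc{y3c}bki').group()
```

'{wb}'

A non-greedy quantifier consumes as few characters as it can — just enough that the remainder of the pattern still matches from where it stops; whatever follows it matches normally.
The match spans [2:6] → '{wb}'.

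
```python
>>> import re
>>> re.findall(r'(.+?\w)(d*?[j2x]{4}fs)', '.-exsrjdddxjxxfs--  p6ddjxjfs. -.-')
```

[('.-exsrj', 'dddxjxxfs')]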